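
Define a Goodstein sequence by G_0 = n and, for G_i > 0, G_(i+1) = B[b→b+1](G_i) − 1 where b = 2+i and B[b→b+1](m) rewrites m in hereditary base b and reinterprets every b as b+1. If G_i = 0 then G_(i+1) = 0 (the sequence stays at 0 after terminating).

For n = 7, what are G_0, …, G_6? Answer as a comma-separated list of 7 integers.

G_0=7  [base 2] 2^2 + 2 + 1  →[2↦3]→  3^3 + 3 + 1 = 31  −1 ⇒ G_1=30
G_1=30  [base 3] 3^3 + 3  →[3↦4]→  4^4 + 4 = 260  −1 ⇒ G_2=259
G_2=259  [base 4] 4^4 + 3  →[4↦5]→  5^5 + 3 = 3128  −1 ⇒ G_3=3127
G_3=3127  [base 5] 5^5 + 2  →[5↦6]→  6^6 + 2 = 46658  −1 ⇒ G_4=46657
G_4=46657  [base 6] 6^6 + 1  →[6↦7]→  7^7 + 1 = 823544  −1 ⇒ G_5=823543
G_5=823543  [base 7] 7^7  →[7↦8]→  8^8 = 16777216  −1 ⇒ G_6=16777215

7, 30, 259, 3127, 46657, 823543, 16777215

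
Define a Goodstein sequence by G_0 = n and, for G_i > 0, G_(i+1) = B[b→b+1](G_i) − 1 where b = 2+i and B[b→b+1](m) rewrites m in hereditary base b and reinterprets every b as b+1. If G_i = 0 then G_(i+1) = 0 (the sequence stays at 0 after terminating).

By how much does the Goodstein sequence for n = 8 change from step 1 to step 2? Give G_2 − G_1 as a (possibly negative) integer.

473

G_0=8  [base 2] 2^(2 + 1)  →[2↦3]→  3^(3 + 1) = 81  −1 ⇒ G_1=80
G_1=80  [base 3] 2·3^3 + 2·3^2 + 2·3 + 2  →[3↦4]→  2·4^4 + 2·4^2 + 2·4 + 2 = 554  −1 ⇒ G_2=553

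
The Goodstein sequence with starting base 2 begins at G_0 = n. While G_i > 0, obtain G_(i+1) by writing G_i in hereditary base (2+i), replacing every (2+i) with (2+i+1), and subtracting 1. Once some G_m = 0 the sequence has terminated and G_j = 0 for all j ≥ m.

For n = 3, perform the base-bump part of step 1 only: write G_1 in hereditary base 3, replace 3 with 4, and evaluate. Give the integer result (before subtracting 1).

4

i=0: 3 = 2 + 1 (b=2); 2→3: 3 + 1 = 4; 4−1 = 3
i=1: 3 = 3 (b=3); 3→4: 4 = 4; 4−1 = 3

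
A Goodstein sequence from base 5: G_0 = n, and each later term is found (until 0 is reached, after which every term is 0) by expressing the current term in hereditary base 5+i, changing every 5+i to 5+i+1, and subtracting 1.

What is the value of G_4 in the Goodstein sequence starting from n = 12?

12 —HB5→ 2·5 + 2 —bump→ 2·6 + 2 = 14 —(−1)→ 13
13 —HB6→ 2·6 + 1 —bump→ 2·7 + 1 = 15 —(−1)→ 14
14 —HB7→ 2·7 —bump→ 2·8 = 16 —(−1)→ 15
15 —HB8→ 8 + 7 —bump→ 9 + 7 = 16 —(−1)→ 15
15 —HB9→ 9 + 6 —bump→ 10 + 6 = 16 —(−1)→ 15

15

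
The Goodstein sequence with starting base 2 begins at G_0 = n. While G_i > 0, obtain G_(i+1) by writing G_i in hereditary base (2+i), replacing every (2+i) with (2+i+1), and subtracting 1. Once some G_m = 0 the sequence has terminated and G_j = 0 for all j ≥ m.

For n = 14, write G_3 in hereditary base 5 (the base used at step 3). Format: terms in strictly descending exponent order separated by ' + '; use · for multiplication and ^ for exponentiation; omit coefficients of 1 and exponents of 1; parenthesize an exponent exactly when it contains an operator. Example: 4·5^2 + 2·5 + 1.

5^(5 + 1) + 5^5

step 0: 14 = 2^(2 + 1) + 2^2 + 2; sub 3 for 2: 3^(3 + 1) + 3^3 + 3; = 111; G_1 = 111−1 = 110
step 1: 110 = 3^(3 + 1) + 3^3 + 2; sub 4 for 3: 4^(4 + 1) + 4^4 + 2; = 1282; G_2 = 1282−1 = 1281
step 2: 1281 = 4^(4 + 1) + 4^4 + 1; sub 5 for 4: 5^(5 + 1) + 5^5 + 1; = 18751; G_3 = 18751−1 = 18750
step 3: 18750 = 5^(5 + 1) + 5^5; sub 6 for 5: 6^(6 + 1) + 6^6; = 326592; G_4 = 326592−1 = 326591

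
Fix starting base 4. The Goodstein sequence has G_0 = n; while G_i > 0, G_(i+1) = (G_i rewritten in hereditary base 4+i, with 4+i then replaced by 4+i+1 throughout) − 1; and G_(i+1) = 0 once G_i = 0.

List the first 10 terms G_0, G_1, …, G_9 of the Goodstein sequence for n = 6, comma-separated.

6, 6, 6, 6, 5, 4, 3, 2, 1, 0

step 0: 6 = 4 + 2; sub 5 for 4: 5 + 2; = 7; G_1 = 7−1 = 6
step 1: 6 = 5 + 1; sub 6 for 5: 6 + 1; = 7; G_2 = 7−1 = 6
step 2: 6 = 6; sub 7 for 6: 7; = 7; G_3 = 7−1 = 6
step 3: 6 = 6; sub 8 for 7: 6; = 6; G_4 = 6−1 = 5
step 4: 5 = 5; sub 9 for 8: 5; = 5; G_5 = 5−1 = 4
step 5: 4 = 4; sub 10 for 9: 4; = 4; G_6 = 4−1 = 3
step 6: 3 = 3; sub 11 for 10: 3; = 3; G_7 = 3−1 = 2
step 7: 2 = 2; sub 12 for 11: 2; = 2; G_8 = 2−1 = 1
step 8: 1 = 1; sub 13 for 12: 1; = 1; G_9 = 1−1 = 0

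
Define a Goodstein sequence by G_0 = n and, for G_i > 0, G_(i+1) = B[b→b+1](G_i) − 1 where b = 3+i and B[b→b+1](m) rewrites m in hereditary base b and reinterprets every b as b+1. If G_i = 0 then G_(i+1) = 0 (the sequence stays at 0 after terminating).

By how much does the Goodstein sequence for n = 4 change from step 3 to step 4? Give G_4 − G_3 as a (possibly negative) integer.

-1

G_0=4  [base 3] 3 + 1  →[3↦4]→  4 + 1 = 5  −1 ⇒ G_1=4
G_1=4  [base 4] 4  →[4↦5]→  5 = 5  −1 ⇒ G_2=4
G_2=4  [base 5] 4  →[5↦6]→  4 = 4  −1 ⇒ G_3=3
G_3=3  [base 6] 3  →[6↦7]→  3 = 3  −1 ⇒ G_4=2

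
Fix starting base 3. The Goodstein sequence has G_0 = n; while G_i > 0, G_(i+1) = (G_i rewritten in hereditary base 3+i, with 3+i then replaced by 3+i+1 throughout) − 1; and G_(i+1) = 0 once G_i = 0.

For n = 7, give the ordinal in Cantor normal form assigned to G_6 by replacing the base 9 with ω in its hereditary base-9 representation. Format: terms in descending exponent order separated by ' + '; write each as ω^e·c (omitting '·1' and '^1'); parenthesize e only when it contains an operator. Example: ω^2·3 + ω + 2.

i=0: 7 = 2·3 + 1 (b=3); 3→4: 2·4 + 1 = 9; 9−1 = 8
i=1: 8 = 2·4 (b=4); 4→5: 2·5 = 10; 10−1 = 9
i=2: 9 = 5 + 4 (b=5); 5→6: 6 + 4 = 10; 10−1 = 9
i=3: 9 = 6 + 3 (b=6); 6→7: 7 + 3 = 10; 10−1 = 9
i=4: 9 = 7 + 2 (b=7); 7→8: 8 + 2 = 10; 10−1 = 9
i=5: 9 = 8 + 1 (b=8); 8→9: 9 + 1 = 10; 10−1 = 9
i=6: 9 = 9 (b=9); 9→10: 10 = 10; 10−1 = 9

ω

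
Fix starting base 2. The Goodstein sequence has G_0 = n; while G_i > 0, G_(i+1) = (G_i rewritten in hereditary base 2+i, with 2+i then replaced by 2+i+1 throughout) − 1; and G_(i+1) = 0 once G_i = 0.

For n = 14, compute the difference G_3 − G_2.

17469

(0) 14|_2 = 2^(2 + 1) + 2^2 + 2 ↦ 3^(3 + 1) + 3^3 + 3|_3 = 111 ⇒ 110
(1) 110|_3 = 3^(3 + 1) + 3^3 + 2 ↦ 4^(4 + 1) + 4^4 + 2|_4 = 1282 ⇒ 1281
(2) 1281|_4 = 4^(4 + 1) + 4^4 + 1 ↦ 5^(5 + 1) + 5^5 + 1|_5 = 18751 ⇒ 18750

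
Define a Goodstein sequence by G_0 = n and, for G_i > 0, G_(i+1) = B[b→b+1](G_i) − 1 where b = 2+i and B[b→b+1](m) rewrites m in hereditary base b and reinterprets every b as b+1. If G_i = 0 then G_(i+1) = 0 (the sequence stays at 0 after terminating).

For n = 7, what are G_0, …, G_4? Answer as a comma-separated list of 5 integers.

step 0: 7 = 2^2 + 2 + 1; sub 3 for 2: 3^3 + 3 + 1; = 31; G_1 = 31−1 = 30
step 1: 30 = 3^3 + 3; sub 4 for 3: 4^4 + 4; = 260; G_2 = 260−1 = 259
step 2: 259 = 4^4 + 3; sub 5 for 4: 5^5 + 3; = 3128; G_3 = 3128−1 = 3127
step 3: 3127 = 5^5 + 2; sub 6 for 5: 6^6 + 2; = 46658; G_4 = 46658−1 = 46657

7, 30, 259, 3127, 46657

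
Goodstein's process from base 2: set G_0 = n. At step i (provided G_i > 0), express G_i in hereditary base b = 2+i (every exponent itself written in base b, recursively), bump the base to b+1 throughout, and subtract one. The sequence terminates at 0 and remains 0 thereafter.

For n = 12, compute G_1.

107

G_0=12  [base 2] 2^(2 + 1) + 2^2  →[2↦3]→  3^(3 + 1) + 3^3 = 108  −1 ⇒ G_1=107
G_1=107  [base 3] 3^(3 + 1) + 2·3^2 + 2·3 + 2  →[3↦4]→  4^(4 + 1) + 2·4^2 + 2·4 + 2 = 1066  −1 ⇒ G_2=1065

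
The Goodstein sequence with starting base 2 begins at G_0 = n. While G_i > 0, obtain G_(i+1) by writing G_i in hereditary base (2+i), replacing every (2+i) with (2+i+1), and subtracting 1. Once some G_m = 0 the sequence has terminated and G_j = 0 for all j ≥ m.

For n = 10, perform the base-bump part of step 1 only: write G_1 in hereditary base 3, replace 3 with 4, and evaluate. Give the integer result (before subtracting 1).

step 0: 10 = 2^(2 + 1) + 2; sub 3 for 2: 3^(3 + 1) + 3; = 84; G_1 = 84−1 = 83
step 1: 83 = 3^(3 + 1) + 2; sub 4 for 3: 4^(4 + 1) + 2; = 1026; G_2 = 1026−1 = 1025

1026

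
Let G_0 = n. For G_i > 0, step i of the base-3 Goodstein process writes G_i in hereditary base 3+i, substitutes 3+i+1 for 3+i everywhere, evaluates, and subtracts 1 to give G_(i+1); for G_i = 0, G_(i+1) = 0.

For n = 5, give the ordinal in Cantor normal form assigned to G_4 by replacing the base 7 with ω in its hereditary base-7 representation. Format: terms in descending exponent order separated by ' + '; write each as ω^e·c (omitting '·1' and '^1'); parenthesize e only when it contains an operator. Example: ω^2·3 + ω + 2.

4

step 0: 5 = 3 + 2; sub 4 for 3: 4 + 2; = 6; G_1 = 6−1 = 5
step 1: 5 = 4 + 1; sub 5 for 4: 5 + 1; = 6; G_2 = 6−1 = 5
step 2: 5 = 5; sub 6 for 5: 6; = 6; G_3 = 6−1 = 5
step 3: 5 = 5; sub 7 for 6: 5; = 5; G_4 = 5−1 = 4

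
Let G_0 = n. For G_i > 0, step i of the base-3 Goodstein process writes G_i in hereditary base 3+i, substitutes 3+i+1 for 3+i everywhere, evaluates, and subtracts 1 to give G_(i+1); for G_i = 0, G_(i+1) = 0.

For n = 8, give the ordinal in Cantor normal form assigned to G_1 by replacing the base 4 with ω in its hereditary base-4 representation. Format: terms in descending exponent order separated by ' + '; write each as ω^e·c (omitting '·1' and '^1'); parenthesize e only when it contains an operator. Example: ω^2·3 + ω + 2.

G_0 = 8. HB_3(8) = 2·3 + 2. Bump = 10. G_1 = 9.
G_1 = 9. HB_4(9) = 2·4 + 1. Bump = 11. G_2 = 10.

ω·2 + 1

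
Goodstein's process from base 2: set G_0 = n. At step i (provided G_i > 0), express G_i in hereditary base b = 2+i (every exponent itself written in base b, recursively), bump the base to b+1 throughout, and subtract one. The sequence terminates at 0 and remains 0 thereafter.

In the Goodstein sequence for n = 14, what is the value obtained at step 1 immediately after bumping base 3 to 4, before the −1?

1282

i=0: 14 = 2^(2 + 1) + 2^2 + 2 (b=2); 2→3: 3^(3 + 1) + 3^3 + 3 = 111; 111−1 = 110
i=1: 110 = 3^(3 + 1) + 3^3 + 2 (b=3); 3→4: 4^(4 + 1) + 4^4 + 2 = 1282; 1282−1 = 1281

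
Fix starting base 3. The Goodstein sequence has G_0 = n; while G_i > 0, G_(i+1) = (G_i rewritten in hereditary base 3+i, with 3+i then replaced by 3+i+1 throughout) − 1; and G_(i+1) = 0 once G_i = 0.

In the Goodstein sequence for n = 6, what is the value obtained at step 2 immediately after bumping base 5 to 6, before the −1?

base 3: 6 = 2·3; at 4: 2·4 = 8; next = 7
base 4: 7 = 4 + 3; at 5: 5 + 3 = 8; next = 7

8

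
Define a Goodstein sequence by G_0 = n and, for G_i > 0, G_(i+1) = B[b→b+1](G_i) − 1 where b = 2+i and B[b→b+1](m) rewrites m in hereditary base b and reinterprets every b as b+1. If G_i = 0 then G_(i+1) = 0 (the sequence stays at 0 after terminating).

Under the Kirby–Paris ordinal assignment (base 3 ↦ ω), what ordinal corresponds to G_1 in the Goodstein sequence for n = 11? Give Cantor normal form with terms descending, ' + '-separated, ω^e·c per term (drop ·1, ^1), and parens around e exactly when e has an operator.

ω^(ω + 1) + ω

(0) 11|_2 = 2^(2 + 1) + 2 + 1 ↦ 3^(3 + 1) + 3 + 1|_3 = 85 ⇒ 84
(1) 84|_3 = 3^(3 + 1) + 3 ↦ 4^(4 + 1) + 4|_4 = 1028 ⇒ 1027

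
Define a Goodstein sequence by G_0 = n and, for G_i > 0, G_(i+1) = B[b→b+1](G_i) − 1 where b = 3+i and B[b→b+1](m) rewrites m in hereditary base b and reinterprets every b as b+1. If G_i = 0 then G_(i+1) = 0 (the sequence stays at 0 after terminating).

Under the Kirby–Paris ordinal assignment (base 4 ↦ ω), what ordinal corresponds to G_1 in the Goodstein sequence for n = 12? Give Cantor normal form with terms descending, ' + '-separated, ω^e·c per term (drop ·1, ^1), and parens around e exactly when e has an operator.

base 3: 12 = 3^2 + 3; at 4: 4^2 + 4 = 20; next = 19
base 4: 19 = 4^2 + 3; at 5: 5^2 + 3 = 28; next = 27

ω^2 + 3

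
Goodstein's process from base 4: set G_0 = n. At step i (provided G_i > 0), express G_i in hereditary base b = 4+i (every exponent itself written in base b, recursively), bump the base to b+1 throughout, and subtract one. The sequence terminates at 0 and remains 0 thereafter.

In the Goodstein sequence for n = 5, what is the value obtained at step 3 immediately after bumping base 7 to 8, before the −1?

G_0=5  [base 4] 4 + 1  →[4↦5]→  5 + 1 = 6  −1 ⇒ G_1=5
G_1=5  [base 5] 5  →[5↦6]→  6 = 6  −1 ⇒ G_2=5
G_2=5  [base 6] 5  →[6↦7]→  5 = 5  −1 ⇒ G_3=4
G_3=4  [base 7] 4  →[7↦8]→  4 = 4  −1 ⇒ G_4=3

4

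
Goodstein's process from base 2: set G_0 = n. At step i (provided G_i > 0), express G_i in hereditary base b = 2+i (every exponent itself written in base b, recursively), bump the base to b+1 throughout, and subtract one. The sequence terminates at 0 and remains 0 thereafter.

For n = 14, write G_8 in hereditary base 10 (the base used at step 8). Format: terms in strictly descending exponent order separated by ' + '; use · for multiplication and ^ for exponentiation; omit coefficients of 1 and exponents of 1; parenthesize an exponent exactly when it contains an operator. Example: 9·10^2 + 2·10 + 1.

10^(10 + 1) + 5·10^5 + 5·10^4 + 5·10^3 + 5·10^2 + 5·10 + 1

(0) 14|_2 = 2^(2 + 1) + 2^2 + 2 ↦ 3^(3 + 1) + 3^3 + 3|_3 = 111 ⇒ 110
(1) 110|_3 = 3^(3 + 1) + 3^3 + 2 ↦ 4^(4 + 1) + 4^4 + 2|_4 = 1282 ⇒ 1281
(2) 1281|_4 = 4^(4 + 1) + 4^4 + 1 ↦ 5^(5 + 1) + 5^5 + 1|_5 = 18751 ⇒ 18750
(3) 18750|_5 = 5^(5 + 1) + 5^5 ↦ 6^(6 + 1) + 6^6|_6 = 326592 ⇒ 326591
(4) 326591|_6 = 6^(6 + 1) + 5·6^5 + 5·6^4 + 5·6^3 + 5·6^2 + 5·6 + 5 ↦ 7^(7 + 1) + 5·7^5 + 5·7^4 + 5·7^3 + 5·7^2 + 5·7 + 5|_7 = 5862841 ⇒ 5862840
(5) 5862840|_7 = 7^(7 + 1) + 5·7^5 + 5·7^4 + 5·7^3 + 5·7^2 + 5·7 + 4 ↦ 8^(8 + 1) + 5·8^5 + 5·8^4 + 5·8^3 + 5·8^2 + 5·8 + 4|_8 = 134404972 ⇒ 134404971
(6) 134404971|_8 = 8^(8 + 1) + 5·8^5 + 5·8^4 + 5·8^3 + 5·8^2 + 5·8 + 3 ↦ 9^(9 + 1) + 5·9^5 + 5·9^4 + 5·9^3 + 5·9^2 + 5·9 + 3|_9 = 3487116549 ⇒ 3487116548
(7) 3487116548|_9 = 9^(9 + 1) + 5·9^5 + 5·9^4 + 5·9^3 + 5·9^2 + 5·9 + 2 ↦ 10^(10 + 1) + 5·10^5 + 5·10^4 + 5·10^3 + 5·10^2 + 5·10 + 2|_10 = 100000555552 ⇒ 100000555551
(8) 100000555551|_10 = 10^(10 + 1) + 5·10^5 + 5·10^4 + 5·10^3 + 5·10^2 + 5·10 + 1 ↦ 11^(11 + 1) + 5·11^5 + 5·11^4 + 5·11^3 + 5·11^2 + 5·11 + 1|_11 = 3138429262497 ⇒ 3138429262496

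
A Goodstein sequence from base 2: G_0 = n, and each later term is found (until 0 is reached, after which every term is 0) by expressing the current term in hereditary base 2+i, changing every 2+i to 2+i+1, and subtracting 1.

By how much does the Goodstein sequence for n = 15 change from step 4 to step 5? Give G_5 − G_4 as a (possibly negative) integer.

6261751

[0] 15 ≡ 2^(2 + 1) + 2^2 + 2 + 1 (base 2). Lift 3: 112. −1: 111.
[1] 111 ≡ 3^(3 + 1) + 3^3 + 3 (base 3). Lift 4: 1284. −1: 1283.
[2] 1283 ≡ 4^(4 + 1) + 4^4 + 3 (base 4). Lift 5: 18753. −1: 18752.
[3] 18752 ≡ 5^(5 + 1) + 5^5 + 2 (base 5). Lift 6: 326594. −1: 326593.
[4] 326593 ≡ 6^(6 + 1) + 6^6 + 1 (base 6). Lift 7: 6588345. −1: 6588344.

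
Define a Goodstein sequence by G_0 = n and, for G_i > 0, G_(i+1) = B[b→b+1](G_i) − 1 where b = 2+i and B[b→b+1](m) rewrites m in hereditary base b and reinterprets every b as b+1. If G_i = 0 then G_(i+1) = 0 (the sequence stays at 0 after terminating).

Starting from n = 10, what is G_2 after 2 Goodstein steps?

1025

i=0: 10 = 2^(2 + 1) + 2 (b=2); 2→3: 3^(3 + 1) + 3 = 84; 84−1 = 83
i=1: 83 = 3^(3 + 1) + 2 (b=3); 3→4: 4^(4 + 1) + 2 = 1026; 1026−1 = 1025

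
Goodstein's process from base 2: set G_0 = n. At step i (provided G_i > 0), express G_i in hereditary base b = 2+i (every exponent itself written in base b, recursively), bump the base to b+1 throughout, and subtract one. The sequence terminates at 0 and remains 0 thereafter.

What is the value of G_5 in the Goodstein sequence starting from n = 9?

G_0 = 9. HB_2(9) = 2^(2 + 1) + 1. Bump = 82. G_1 = 81.
G_1 = 81. HB_3(81) = 3^(3 + 1). Bump = 1024. G_2 = 1023.
G_2 = 1023. HB_4(1023) = 3·4^4 + 3·4^3 + 3·4^2 + 3·4 + 3. Bump = 9843. G_3 = 9842.
G_3 = 9842. HB_5(9842) = 3·5^5 + 3·5^3 + 3·5^2 + 3·5 + 2. Bump = 140744. G_4 = 140743.
G_4 = 140743. HB_6(140743) = 3·6^6 + 3·6^3 + 3·6^2 + 3·6 + 1. Bump = 2471827. G_5 = 2471826.
G_5 = 2471826. HB_7(2471826) = 3·7^7 + 3·7^3 + 3·7^2 + 3·7. Bump = 50333400. G_6 = 50333399.

2471826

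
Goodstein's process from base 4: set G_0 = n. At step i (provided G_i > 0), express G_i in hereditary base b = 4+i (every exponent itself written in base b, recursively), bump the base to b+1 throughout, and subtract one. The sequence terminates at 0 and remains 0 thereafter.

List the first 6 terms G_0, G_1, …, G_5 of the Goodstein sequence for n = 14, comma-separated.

14, 16, 18, 20, 21, 22

14 —HB4→ 3·4 + 2 —bump→ 3·5 + 2 = 17 —(−1)→ 16
16 —HB5→ 3·5 + 1 —bump→ 3·6 + 1 = 19 —(−1)→ 18
18 —HB6→ 3·6 —bump→ 3·7 = 21 —(−1)→ 20
20 —HB7→ 2·7 + 6 —bump→ 2·8 + 6 = 22 —(−1)→ 21
21 —HB8→ 2·8 + 5 —bump→ 2·9 + 5 = 23 —(−1)→ 22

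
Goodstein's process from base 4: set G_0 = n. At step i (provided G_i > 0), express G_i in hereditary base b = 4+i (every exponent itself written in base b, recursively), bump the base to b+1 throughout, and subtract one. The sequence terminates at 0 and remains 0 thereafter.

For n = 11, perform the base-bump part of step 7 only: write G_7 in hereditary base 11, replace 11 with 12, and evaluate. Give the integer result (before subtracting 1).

i=0: 11 = 2·4 + 3 (b=4); 4→5: 2·5 + 3 = 13; 13−1 = 12
i=1: 12 = 2·5 + 2 (b=5); 5→6: 2·6 + 2 = 14; 14−1 = 13
i=2: 13 = 2·6 + 1 (b=6); 6→7: 2·7 + 1 = 15; 15−1 = 14
i=3: 14 = 2·7 (b=7); 7→8: 2·8 = 16; 16−1 = 15
i=4: 15 = 8 + 7 (b=8); 8→9: 9 + 7 = 16; 16−1 = 15
i=5: 15 = 9 + 6 (b=9); 9→10: 10 + 6 = 16; 16−1 = 15
i=6: 15 = 10 + 5 (b=10); 10→11: 11 + 5 = 16; 16−1 = 15

16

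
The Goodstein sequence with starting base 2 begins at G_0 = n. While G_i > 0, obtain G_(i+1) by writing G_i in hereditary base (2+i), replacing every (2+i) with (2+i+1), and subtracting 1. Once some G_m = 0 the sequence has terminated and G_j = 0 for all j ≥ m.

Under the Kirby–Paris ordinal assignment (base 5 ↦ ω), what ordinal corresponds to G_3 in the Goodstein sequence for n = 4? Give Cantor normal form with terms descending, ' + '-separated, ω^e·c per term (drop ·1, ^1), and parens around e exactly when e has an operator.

step 0: 4 = 2^2; sub 3 for 2: 3^3; = 27; G_1 = 27−1 = 26
step 1: 26 = 2·3^2 + 2·3 + 2; sub 4 for 3: 2·4^2 + 2·4 + 2; = 42; G_2 = 42−1 = 41
step 2: 41 = 2·4^2 + 2·4 + 1; sub 5 for 4: 2·5^2 + 2·5 + 1; = 61; G_3 = 61−1 = 60
step 3: 60 = 2·5^2 + 2·5; sub 6 for 5: 2·6^2 + 2·6; = 84; G_4 = 84−1 = 83

ω^2·2 + ω·2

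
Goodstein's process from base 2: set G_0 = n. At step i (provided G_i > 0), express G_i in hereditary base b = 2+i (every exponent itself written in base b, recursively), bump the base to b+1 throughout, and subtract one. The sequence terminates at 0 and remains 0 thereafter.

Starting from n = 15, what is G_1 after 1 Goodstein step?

111

i=0: 15 = 2^(2 + 1) + 2^2 + 2 + 1 (b=2); 2→3: 3^(3 + 1) + 3^3 + 3 + 1 = 112; 112−1 = 111
i=1: 111 = 3^(3 + 1) + 3^3 + 3 (b=3); 3→4: 4^(4 + 1) + 4^4 + 4 = 1284; 1284−1 = 1283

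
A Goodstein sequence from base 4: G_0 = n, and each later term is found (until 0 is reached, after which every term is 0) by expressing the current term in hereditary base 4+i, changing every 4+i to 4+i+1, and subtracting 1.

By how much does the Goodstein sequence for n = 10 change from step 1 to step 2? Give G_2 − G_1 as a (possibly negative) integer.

G_0 = 10. HB_4(10) = 2·4 + 2. Bump = 12. G_1 = 11.
G_1 = 11. HB_5(11) = 2·5 + 1. Bump = 13. G_2 = 12.

1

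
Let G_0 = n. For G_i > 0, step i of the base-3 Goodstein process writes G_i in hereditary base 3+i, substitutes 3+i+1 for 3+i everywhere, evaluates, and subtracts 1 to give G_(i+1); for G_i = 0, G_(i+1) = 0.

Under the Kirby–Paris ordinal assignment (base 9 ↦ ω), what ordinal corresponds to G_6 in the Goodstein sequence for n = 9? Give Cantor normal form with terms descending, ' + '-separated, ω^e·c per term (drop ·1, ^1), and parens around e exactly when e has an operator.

ω·2 + 6

G_0=9  [base 3] 3^2  →[3↦4]→  4^2 = 16  −1 ⇒ G_1=15
G_1=15  [base 4] 3·4 + 3  →[4↦5]→  3·5 + 3 = 18  −1 ⇒ G_2=17
G_2=17  [base 5] 3·5 + 2  →[5↦6]→  3·6 + 2 = 20  −1 ⇒ G_3=19
G_3=19  [base 6] 3·6 + 1  →[6↦7]→  3·7 + 1 = 22  −1 ⇒ G_4=21
G_4=21  [base 7] 3·7  →[7↦8]→  3·8 = 24  −1 ⇒ G_5=23
G_5=23  [base 8] 2·8 + 7  →[8↦9]→  2·9 + 7 = 25  −1 ⇒ G_6=24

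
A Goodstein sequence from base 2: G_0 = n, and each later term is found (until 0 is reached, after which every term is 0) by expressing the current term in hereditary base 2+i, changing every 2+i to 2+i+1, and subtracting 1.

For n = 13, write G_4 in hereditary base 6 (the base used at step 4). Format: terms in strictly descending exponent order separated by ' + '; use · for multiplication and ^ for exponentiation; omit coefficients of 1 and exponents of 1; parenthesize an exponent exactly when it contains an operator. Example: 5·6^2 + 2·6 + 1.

6^(6 + 1) + 3·6^3 + 3·6^2 + 3·6 + 1

G_0 = 13. HB_2(13) = 2^(2 + 1) + 2^2 + 1. Bump = 109. G_1 = 108.
G_1 = 108. HB_3(108) = 3^(3 + 1) + 3^3. Bump = 1280. G_2 = 1279.
G_2 = 1279. HB_4(1279) = 4^(4 + 1) + 3·4^3 + 3·4^2 + 3·4 + 3. Bump = 16093. G_3 = 16092.
G_3 = 16092. HB_5(16092) = 5^(5 + 1) + 3·5^3 + 3·5^2 + 3·5 + 2. Bump = 280712. G_4 = 280711.
G_4 = 280711. HB_6(280711) = 6^(6 + 1) + 3·6^3 + 3·6^2 + 3·6 + 1. Bump = 5765999. G_5 = 5765998.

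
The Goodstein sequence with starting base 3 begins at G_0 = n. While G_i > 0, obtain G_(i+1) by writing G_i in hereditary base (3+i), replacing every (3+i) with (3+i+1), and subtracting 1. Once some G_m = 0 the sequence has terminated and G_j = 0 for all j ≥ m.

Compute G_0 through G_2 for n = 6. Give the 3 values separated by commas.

6, 7, 7

i=0: 6 = 2·3 (b=3); 3→4: 2·4 = 8; 8−1 = 7
i=1: 7 = 4 + 3 (b=4); 4→5: 5 + 3 = 8; 8−1 = 7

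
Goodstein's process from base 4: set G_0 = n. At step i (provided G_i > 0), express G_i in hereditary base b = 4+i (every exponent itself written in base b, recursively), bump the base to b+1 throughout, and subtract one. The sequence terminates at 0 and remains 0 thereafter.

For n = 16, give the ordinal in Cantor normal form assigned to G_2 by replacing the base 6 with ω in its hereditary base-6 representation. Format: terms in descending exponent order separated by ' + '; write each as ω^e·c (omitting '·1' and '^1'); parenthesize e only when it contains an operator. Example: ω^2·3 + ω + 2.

base 4: 16 = 4^2; at 5: 5^2 = 25; next = 24
base 5: 24 = 4·5 + 4; at 6: 4·6 + 4 = 28; next = 27

ω·4 + 3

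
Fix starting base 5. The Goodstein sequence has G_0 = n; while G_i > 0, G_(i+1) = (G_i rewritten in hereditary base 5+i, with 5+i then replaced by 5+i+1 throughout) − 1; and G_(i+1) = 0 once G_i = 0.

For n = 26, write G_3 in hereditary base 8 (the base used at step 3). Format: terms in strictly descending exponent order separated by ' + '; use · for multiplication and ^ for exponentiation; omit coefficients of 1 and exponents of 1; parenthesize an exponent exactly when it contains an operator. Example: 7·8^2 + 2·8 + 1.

6·8 + 5

G_0=26  [base 5] 5^2 + 1  →[5↦6]→  6^2 + 1 = 37  −1 ⇒ G_1=36
G_1=36  [base 6] 6^2  →[6↦7]→  7^2 = 49  −1 ⇒ G_2=48
G_2=48  [base 7] 6·7 + 6  →[7↦8]→  6·8 + 6 = 54  −1 ⇒ G_3=53
G_3=53  [base 8] 6·8 + 5  →[8↦9]→  6·9 + 5 = 59  −1 ⇒ G_4=58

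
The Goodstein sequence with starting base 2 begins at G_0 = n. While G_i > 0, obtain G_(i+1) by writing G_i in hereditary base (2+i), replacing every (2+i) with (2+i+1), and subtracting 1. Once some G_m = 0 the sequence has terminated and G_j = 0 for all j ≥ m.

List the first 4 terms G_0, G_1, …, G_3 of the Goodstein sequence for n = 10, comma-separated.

base 2: 10 = 2^(2 + 1) + 2; at 3: 3^(3 + 1) + 3 = 84; next = 83
base 3: 83 = 3^(3 + 1) + 2; at 4: 4^(4 + 1) + 2 = 1026; next = 1025
base 4: 1025 = 4^(4 + 1) + 1; at 5: 5^(5 + 1) + 1 = 15626; next = 15625

10, 83, 1025, 15625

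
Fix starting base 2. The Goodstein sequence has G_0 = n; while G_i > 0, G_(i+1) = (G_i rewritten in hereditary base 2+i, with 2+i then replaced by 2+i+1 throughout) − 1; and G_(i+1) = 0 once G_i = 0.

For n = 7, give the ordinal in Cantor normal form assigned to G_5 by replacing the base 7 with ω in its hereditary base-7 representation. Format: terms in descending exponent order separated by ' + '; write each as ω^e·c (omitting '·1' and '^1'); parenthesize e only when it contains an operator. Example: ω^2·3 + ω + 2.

ω^ω

i=0: 7 = 2^2 + 2 + 1 (b=2); 2→3: 3^3 + 3 + 1 = 31; 31−1 = 30
i=1: 30 = 3^3 + 3 (b=3); 3→4: 4^4 + 4 = 260; 260−1 = 259
i=2: 259 = 4^4 + 3 (b=4); 4→5: 5^5 + 3 = 3128; 3128−1 = 3127
i=3: 3127 = 5^5 + 2 (b=5); 5→6: 6^6 + 2 = 46658; 46658−1 = 46657
i=4: 46657 = 6^6 + 1 (b=6); 6→7: 7^7 + 1 = 823544; 823544−1 = 823543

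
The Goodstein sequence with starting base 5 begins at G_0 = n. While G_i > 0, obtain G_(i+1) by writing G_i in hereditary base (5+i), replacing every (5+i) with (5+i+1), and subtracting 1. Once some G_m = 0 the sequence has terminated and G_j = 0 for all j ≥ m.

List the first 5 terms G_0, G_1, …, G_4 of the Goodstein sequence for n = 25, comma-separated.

(0) 25|_5 = 5^2 ↦ 6^2|_6 = 36 ⇒ 35
(1) 35|_6 = 5·6 + 5 ↦ 5·7 + 5|_7 = 40 ⇒ 39
(2) 39|_7 = 5·7 + 4 ↦ 5·8 + 4|_8 = 44 ⇒ 43
(3) 43|_8 = 5·8 + 3 ↦ 5·9 + 3|_9 = 48 ⇒ 47

25, 35, 39, 43, 47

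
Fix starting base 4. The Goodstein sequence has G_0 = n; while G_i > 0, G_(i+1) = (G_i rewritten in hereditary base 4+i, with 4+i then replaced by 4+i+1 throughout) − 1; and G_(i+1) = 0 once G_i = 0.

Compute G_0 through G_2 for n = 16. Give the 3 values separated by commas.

16, 24, 27

step 0: 16 = 4^2; sub 5 for 4: 5^2; = 25; G_1 = 25−1 = 24
step 1: 24 = 4·5 + 4; sub 6 for 5: 4·6 + 4; = 28; G_2 = 28−1 = 27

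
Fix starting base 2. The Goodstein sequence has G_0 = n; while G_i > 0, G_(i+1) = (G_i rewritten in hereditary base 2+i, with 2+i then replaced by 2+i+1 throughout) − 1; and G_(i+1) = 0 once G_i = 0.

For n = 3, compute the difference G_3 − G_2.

G_0 = 3. HB_2(3) = 2 + 1. Bump = 4. G_1 = 3.
G_1 = 3. HB_3(3) = 3. Bump = 4. G_2 = 3.
G_2 = 3. HB_4(3) = 3. Bump = 3. G_3 = 2.

-1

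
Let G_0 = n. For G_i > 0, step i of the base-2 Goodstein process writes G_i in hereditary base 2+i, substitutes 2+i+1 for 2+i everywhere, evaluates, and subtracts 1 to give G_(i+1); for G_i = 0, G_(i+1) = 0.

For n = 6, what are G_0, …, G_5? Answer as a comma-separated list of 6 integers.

6 —HB2→ 2^2 + 2 —bump→ 3^3 + 3 = 30 —(−1)→ 29
29 —HB3→ 3^3 + 2 —bump→ 4^4 + 2 = 258 —(−1)→ 257
257 —HB4→ 4^4 + 1 —bump→ 5^5 + 1 = 3126 —(−1)→ 3125
3125 —HB5→ 5^5 —bump→ 6^6 = 46656 —(−1)→ 46655
46655 —HB6→ 5·6^5 + 5·6^4 + 5·6^3 + 5·6^2 + 5·6 + 5 —bump→ 5·7^5 + 5·7^4 + 5·7^3 + 5·7^2 + 5·7 + 5 = 98040 —(−1)→ 98039

6, 29, 257, 3125, 46655, 98039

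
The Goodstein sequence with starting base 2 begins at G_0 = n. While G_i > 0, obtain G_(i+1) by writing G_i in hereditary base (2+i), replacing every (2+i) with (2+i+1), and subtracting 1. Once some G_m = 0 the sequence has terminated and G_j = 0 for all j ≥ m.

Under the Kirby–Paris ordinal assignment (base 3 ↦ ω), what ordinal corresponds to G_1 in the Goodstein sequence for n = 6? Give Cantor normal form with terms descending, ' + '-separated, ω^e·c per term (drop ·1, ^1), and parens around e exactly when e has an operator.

ω^ω + 2

(0) 6|_2 = 2^2 + 2 ↦ 3^3 + 3|_3 = 30 ⇒ 29
(1) 29|_3 = 3^3 + 2 ↦ 4^4 + 2|_4 = 258 ⇒ 257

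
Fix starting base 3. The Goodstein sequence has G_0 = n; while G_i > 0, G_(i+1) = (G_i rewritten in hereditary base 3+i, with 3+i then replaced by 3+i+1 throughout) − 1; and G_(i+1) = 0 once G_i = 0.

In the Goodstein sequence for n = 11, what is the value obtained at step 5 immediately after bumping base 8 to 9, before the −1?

G_0 = 11. HB_3(11) = 3^2 + 2. Bump = 18. G_1 = 17.
G_1 = 17. HB_4(17) = 4^2 + 1. Bump = 26. G_2 = 25.
G_2 = 25. HB_5(25) = 5^2. Bump = 36. G_3 = 35.
G_3 = 35. HB_6(35) = 5·6 + 5. Bump = 40. G_4 = 39.
G_4 = 39. HB_7(39) = 5·7 + 4. Bump = 44. G_5 = 43.
G_5 = 43. HB_8(43) = 5·8 + 3. Bump = 48. G_6 = 47.

48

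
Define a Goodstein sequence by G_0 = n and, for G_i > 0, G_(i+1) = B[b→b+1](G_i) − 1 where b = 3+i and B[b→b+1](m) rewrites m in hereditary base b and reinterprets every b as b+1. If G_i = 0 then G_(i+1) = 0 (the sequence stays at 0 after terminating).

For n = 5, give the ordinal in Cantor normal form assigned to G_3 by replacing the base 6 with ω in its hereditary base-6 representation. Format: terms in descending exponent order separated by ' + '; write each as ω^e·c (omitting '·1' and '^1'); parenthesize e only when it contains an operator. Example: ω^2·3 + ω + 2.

5

(0) 5|_3 = 3 + 2 ↦ 4 + 2|_4 = 6 ⇒ 5
(1) 5|_4 = 4 + 1 ↦ 5 + 1|_5 = 6 ⇒ 5
(2) 5|_5 = 5 ↦ 6|_6 = 6 ⇒ 5
(3) 5|_6 = 5 ↦ 5|_7 = 5 ⇒ 4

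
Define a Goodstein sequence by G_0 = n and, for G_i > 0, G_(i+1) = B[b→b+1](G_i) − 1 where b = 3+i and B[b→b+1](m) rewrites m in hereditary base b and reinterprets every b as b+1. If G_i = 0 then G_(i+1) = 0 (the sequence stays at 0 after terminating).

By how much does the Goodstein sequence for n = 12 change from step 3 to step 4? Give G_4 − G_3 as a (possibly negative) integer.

base 3: 12 = 3^2 + 3; at 4: 4^2 + 4 = 20; next = 19
base 4: 19 = 4^2 + 3; at 5: 5^2 + 3 = 28; next = 27
base 5: 27 = 5^2 + 2; at 6: 6^2 + 2 = 38; next = 37
base 6: 37 = 6^2 + 1; at 7: 7^2 + 1 = 50; next = 49

12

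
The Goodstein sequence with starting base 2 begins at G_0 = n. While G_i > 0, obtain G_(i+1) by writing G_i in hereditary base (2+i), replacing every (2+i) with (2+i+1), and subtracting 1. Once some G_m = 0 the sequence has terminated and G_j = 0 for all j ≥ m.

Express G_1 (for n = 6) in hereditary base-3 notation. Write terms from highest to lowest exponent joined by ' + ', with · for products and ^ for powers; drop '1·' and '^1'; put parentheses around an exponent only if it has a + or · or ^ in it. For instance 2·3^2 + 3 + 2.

step 0: 6 = 2^2 + 2; sub 3 for 2: 3^3 + 3; = 30; G_1 = 30−1 = 29
step 1: 29 = 3^3 + 2; sub 4 for 3: 4^4 + 2; = 258; G_2 = 258−1 = 257

3^3 + 2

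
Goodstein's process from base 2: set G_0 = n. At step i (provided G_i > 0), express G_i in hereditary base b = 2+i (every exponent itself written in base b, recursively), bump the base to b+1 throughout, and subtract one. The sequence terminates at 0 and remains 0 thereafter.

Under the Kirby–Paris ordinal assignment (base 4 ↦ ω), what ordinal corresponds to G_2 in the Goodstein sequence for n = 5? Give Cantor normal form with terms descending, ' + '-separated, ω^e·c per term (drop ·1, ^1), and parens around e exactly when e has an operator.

[0] 5 ≡ 2^2 + 1 (base 2). Lift 3: 28. −1: 27.
[1] 27 ≡ 3^3 (base 3). Lift 4: 256. −1: 255.
[2] 255 ≡ 3·4^3 + 3·4^2 + 3·4 + 3 (base 4). Lift 5: 468. −1: 467.

ω^3·3 + ω^2·3 + ω·3 + 3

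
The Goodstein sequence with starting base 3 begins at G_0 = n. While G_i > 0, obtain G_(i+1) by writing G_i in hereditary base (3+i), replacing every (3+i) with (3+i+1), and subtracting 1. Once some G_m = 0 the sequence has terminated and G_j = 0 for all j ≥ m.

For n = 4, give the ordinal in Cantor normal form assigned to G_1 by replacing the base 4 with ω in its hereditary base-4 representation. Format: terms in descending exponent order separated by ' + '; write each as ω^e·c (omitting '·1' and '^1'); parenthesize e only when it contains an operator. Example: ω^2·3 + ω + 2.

ω

i=0: 4 = 3 + 1 (b=3); 3→4: 4 + 1 = 5; 5−1 = 4
i=1: 4 = 4 (b=4); 4→5: 5 = 5; 5−1 = 4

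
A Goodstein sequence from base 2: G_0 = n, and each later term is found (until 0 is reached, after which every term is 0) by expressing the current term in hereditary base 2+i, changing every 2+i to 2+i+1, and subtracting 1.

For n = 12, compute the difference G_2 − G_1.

958

[0] 12 ≡ 2^(2 + 1) + 2^2 (base 2). Lift 3: 108. −1: 107.
[1] 107 ≡ 3^(3 + 1) + 2·3^2 + 2·3 + 2 (base 3). Lift 4: 1066. −1: 1065.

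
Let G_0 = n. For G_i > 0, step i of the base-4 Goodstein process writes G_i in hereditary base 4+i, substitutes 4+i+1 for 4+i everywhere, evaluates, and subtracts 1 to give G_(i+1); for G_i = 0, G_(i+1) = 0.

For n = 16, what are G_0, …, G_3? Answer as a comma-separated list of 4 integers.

16 —HB4→ 4^2 —bump→ 5^2 = 25 —(−1)→ 24
24 —HB5→ 4·5 + 4 —bump→ 4·6 + 4 = 28 —(−1)→ 27
27 —HB6→ 4·6 + 3 —bump→ 4·7 + 3 = 31 —(−1)→ 30

16, 24, 27, 30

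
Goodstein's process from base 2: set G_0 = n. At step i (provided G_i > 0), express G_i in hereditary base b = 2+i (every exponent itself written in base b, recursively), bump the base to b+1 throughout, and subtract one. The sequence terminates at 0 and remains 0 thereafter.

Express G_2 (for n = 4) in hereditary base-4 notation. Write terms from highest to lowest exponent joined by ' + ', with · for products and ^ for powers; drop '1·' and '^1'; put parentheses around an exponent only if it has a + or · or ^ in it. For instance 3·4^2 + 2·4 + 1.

2·4^2 + 2·4 + 1

base 2: 4 = 2^2; at 3: 3^3 = 27; next = 26
base 3: 26 = 2·3^2 + 2·3 + 2; at 4: 2·4^2 + 2·4 + 2 = 42; next = 41
base 4: 41 = 2·4^2 + 2·4 + 1; at 5: 2·5^2 + 2·5 + 1 = 61; next = 60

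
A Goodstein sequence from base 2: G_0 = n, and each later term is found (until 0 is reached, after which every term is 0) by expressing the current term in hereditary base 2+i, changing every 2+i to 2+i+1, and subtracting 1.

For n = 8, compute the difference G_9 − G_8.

[0] 8 ≡ 2^(2 + 1) (base 2). Lift 3: 81. −1: 80.
[1] 80 ≡ 2·3^3 + 2·3^2 + 2·3 + 2 (base 3). Lift 4: 554. −1: 553.
[2] 553 ≡ 2·4^4 + 2·4^2 + 2·4 + 1 (base 4). Lift 5: 6311. −1: 6310.
[3] 6310 ≡ 2·5^5 + 2·5^2 + 2·5 (base 5). Lift 6: 93396. −1: 93395.
[4] 93395 ≡ 2·6^6 + 2·6^2 + 6 + 5 (base 6). Lift 7: 1647196. −1: 1647195.
[5] 1647195 ≡ 2·7^7 + 2·7^2 + 7 + 4 (base 7). Lift 8: 33554572. −1: 33554571.
[6] 33554571 ≡ 2·8^8 + 2·8^2 + 8 + 3 (base 8). Lift 9: 774841152. −1: 774841151.
[7] 774841151 ≡ 2·9^9 + 2·9^2 + 9 + 2 (base 9). Lift 10: 20000000212. −1: 20000000211.
[8] 20000000211 ≡ 2·10^10 + 2·10^2 + 10 + 1 (base 10). Lift 11: 570623341476. −1: 570623341475.

550623341264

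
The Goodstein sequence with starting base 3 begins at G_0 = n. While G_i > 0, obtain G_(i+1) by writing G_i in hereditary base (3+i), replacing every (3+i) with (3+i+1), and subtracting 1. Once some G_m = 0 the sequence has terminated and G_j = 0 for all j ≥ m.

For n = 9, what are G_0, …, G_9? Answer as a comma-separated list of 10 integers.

9, 15, 17, 19, 21, 23, 24, 25, 26, 27

step 0: 9 = 3^2; sub 4 for 3: 4^2; = 16; G_1 = 16−1 = 15
step 1: 15 = 3·4 + 3; sub 5 for 4: 3·5 + 3; = 18; G_2 = 18−1 = 17
step 2: 17 = 3·5 + 2; sub 6 for 5: 3·6 + 2; = 20; G_3 = 20−1 = 19
step 3: 19 = 3·6 + 1; sub 7 for 6: 3·7 + 1; = 22; G_4 = 22−1 = 21
step 4: 21 = 3·7; sub 8 for 7: 3·8; = 24; G_5 = 24−1 = 23
step 5: 23 = 2·8 + 7; sub 9 for 8: 2·9 + 7; = 25; G_6 = 25−1 = 24
step 6: 24 = 2·9 + 6; sub 10 for 9: 2·10 + 6; = 26; G_7 = 26−1 = 25
step 7: 25 = 2·10 + 5; sub 11 for 10: 2·11 + 5; = 27; G_8 = 27−1 = 26
step 8: 26 = 2·11 + 4; sub 12 for 11: 2·12 + 4; = 28; G_9 = 28−1 = 27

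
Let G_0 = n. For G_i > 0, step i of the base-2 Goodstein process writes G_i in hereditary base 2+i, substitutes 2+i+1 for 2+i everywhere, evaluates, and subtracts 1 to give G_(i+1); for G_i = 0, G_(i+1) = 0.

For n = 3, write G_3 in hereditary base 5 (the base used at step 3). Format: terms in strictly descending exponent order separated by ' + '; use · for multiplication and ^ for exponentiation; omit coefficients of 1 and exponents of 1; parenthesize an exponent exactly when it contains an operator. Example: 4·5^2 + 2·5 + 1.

G_0 = 3. HB_2(3) = 2 + 1. Bump = 4. G_1 = 3.
G_1 = 3. HB_3(3) = 3. Bump = 4. G_2 = 3.
G_2 = 3. HB_4(3) = 3. Bump = 3. G_3 = 2.

2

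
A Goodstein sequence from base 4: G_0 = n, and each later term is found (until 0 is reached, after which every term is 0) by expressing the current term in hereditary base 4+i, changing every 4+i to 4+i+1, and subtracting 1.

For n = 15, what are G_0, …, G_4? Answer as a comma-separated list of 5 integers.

(0) 15|_4 = 3·4 + 3 ↦ 3·5 + 3|_5 = 18 ⇒ 17
(1) 17|_5 = 3·5 + 2 ↦ 3·6 + 2|_6 = 20 ⇒ 19
(2) 19|_6 = 3·6 + 1 ↦ 3·7 + 1|_7 = 22 ⇒ 21
(3) 21|_7 = 3·7 ↦ 3·8|_8 = 24 ⇒ 23

15, 17, 19, 21, 23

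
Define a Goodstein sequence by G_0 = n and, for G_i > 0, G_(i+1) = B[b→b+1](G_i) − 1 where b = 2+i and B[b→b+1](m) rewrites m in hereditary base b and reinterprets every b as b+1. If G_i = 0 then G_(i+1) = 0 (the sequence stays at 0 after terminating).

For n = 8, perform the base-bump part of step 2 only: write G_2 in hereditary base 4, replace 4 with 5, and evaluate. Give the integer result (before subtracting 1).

6311

G_0=8  [base 2] 2^(2 + 1)  →[2↦3]→  3^(3 + 1) = 81  −1 ⇒ G_1=80
G_1=80  [base 3] 2·3^3 + 2·3^2 + 2·3 + 2  →[3↦4]→  2·4^4 + 2·4^2 + 2·4 + 2 = 554  −1 ⇒ G_2=553
G_2=553  [base 4] 2·4^4 + 2·4^2 + 2·4 + 1  →[4↦5]→  2·5^5 + 2·5^2 + 2·5 + 1 = 6311  −1 ⇒ G_3=6310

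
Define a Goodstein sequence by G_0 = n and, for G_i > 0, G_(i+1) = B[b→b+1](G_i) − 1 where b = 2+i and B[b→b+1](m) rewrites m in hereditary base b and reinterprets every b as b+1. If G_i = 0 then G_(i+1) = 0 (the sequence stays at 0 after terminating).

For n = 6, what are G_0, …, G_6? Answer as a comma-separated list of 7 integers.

6, 29, 257, 3125, 46655, 98039, 187243

(0) 6|_2 = 2^2 + 2 ↦ 3^3 + 3|_3 = 30 ⇒ 29
(1) 29|_3 = 3^3 + 2 ↦ 4^4 + 2|_4 = 258 ⇒ 257
(2) 257|_4 = 4^4 + 1 ↦ 5^5 + 1|_5 = 3126 ⇒ 3125
(3) 3125|_5 = 5^5 ↦ 6^6|_6 = 46656 ⇒ 46655
(4) 46655|_6 = 5·6^5 + 5·6^4 + 5·6^3 + 5·6^2 + 5·6 + 5 ↦ 5·7^5 + 5·7^4 + 5·7^3 + 5·7^2 + 5·7 + 5|_7 = 98040 ⇒ 98039
(5) 98039|_7 = 5·7^5 + 5·7^4 + 5·7^3 + 5·7^2 + 5·7 + 4 ↦ 5·8^5 + 5·8^4 + 5·8^3 + 5·8^2 + 5·8 + 4|_8 = 187244 ⇒ 187243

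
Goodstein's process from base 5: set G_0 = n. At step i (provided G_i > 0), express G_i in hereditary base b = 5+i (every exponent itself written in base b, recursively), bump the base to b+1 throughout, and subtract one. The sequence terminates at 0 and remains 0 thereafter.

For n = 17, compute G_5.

G_0=17  [base 5] 3·5 + 2  →[5↦6]→  3·6 + 2 = 20  −1 ⇒ G_1=19
G_1=19  [base 6] 3·6 + 1  →[6↦7]→  3·7 + 1 = 22  −1 ⇒ G_2=21
G_2=21  [base 7] 3·7  →[7↦8]→  3·8 = 24  −1 ⇒ G_3=23
G_3=23  [base 8] 2·8 + 7  →[8↦9]→  2·9 + 7 = 25  −1 ⇒ G_4=24
G_4=24  [base 9] 2·9 + 6  →[9↦10]→  2·10 + 6 = 26  −1 ⇒ G_5=25
G_5=25  [base 10] 2·10 + 5  →[10↦11]→  2·11 + 5 = 27  −1 ⇒ G_6=26

25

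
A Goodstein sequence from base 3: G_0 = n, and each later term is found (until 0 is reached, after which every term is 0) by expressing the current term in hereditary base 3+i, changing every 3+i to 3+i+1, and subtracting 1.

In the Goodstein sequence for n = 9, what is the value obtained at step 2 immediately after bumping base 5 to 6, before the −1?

step 0: 9 = 3^2; sub 4 for 3: 4^2; = 16; G_1 = 16−1 = 15
step 1: 15 = 3·4 + 3; sub 5 for 4: 3·5 + 3; = 18; G_2 = 18−1 = 17
step 2: 17 = 3·5 + 2; sub 6 for 5: 3·6 + 2; = 20; G_3 = 20−1 = 19

20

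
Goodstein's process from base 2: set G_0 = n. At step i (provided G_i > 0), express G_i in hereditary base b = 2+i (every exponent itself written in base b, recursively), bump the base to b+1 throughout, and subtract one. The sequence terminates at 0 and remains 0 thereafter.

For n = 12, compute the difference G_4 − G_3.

G_0=12  [base 2] 2^(2 + 1) + 2^2  →[2↦3]→  3^(3 + 1) + 3^3 = 108  −1 ⇒ G_1=107
G_1=107  [base 3] 3^(3 + 1) + 2·3^2 + 2·3 + 2  →[3↦4]→  4^(4 + 1) + 2·4^2 + 2·4 + 2 = 1066  −1 ⇒ G_2=1065
G_2=1065  [base 4] 4^(4 + 1) + 2·4^2 + 2·4 + 1  →[4↦5]→  5^(5 + 1) + 2·5^2 + 2·5 + 1 = 15686  −1 ⇒ G_3=15685
G_3=15685  [base 5] 5^(5 + 1) + 2·5^2 + 2·5  →[5↦6]→  6^(6 + 1) + 2·6^2 + 2·6 = 280020  −1 ⇒ G_4=280019

264334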